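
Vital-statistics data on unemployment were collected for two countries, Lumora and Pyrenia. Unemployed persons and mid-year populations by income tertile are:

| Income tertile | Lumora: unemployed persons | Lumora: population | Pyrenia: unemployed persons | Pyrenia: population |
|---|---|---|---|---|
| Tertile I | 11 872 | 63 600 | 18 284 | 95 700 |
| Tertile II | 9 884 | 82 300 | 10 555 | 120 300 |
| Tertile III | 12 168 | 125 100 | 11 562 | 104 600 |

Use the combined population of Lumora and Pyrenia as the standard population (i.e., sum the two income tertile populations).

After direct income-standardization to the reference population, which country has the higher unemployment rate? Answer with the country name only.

Lumora

Income-specific rates per 1 000 for Lumora: 186.667, 120.097, 97.266.
For Pyrenia: 191.055, 87.739, 110.535.
Combined standard total = 591 600; weights = 0.2693, 0.3425, 0.3883.
Lumora: 0.2693×186.667 + 0.3425×120.097 + 0.3883×97.266 = 129.1578 per 1 000.
Pyrenia: 0.2693×191.055 + 0.3425×87.739 + 0.3883×110.535 = 124.4101 per 1 000.
The crude rates (125.18 vs 126.02) would put Pyrenia higher, but that reflects its income composition; once standardized to a common income structure, Lumora has the higher underlying rate.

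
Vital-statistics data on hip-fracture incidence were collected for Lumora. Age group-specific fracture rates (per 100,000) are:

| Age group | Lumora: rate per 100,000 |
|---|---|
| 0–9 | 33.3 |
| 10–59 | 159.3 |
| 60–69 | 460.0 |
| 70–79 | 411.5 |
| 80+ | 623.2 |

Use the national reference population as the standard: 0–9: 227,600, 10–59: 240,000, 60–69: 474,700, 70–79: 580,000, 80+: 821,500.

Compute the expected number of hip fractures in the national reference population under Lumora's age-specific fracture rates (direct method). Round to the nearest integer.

Expected hip fractures = Σ (standard pop × age-specific rate ÷ 100,000)
= 227,600×33.3/100,000 + 240,000×159.3/100,000 + 474,700×460.0/100,000 + 580,000×411.5/100,000 + 821,500×623.2/100,000
= 75.79 + 382.32 + 2183.62 + 2386.70 + 5119.59 = 10148.02.

10148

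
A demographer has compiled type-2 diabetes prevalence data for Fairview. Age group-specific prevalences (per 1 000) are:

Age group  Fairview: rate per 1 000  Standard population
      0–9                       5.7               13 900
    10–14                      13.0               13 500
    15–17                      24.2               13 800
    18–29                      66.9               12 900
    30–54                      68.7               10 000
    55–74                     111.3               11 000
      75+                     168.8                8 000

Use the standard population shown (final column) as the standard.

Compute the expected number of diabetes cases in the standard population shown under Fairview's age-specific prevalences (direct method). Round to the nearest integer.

4713

Expected diabetes cases = Σ (standard pop × age-specific rate ÷ 1 000)
= 13 900×5.7/1 000 + 13 500×13.0/1 000 + 13 800×24.2/1 000 + 12 900×66.9/1 000 + 10 000×68.7/1 000 + 11 000×111.3/1 000 + 8 000×168.8/1 000
= 79.23 + 175.50 + 333.96 + 863.01 + 687.00 + 1224.30 + 1350.40 = 4713.40.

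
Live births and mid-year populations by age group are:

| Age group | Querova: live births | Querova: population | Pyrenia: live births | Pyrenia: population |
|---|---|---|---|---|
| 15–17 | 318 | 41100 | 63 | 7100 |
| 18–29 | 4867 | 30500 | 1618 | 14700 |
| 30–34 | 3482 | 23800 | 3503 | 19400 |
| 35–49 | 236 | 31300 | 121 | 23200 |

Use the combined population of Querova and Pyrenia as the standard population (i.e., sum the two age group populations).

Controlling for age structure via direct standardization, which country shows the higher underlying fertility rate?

Querova

Age-specific rates per 1000 for Querova: 7.737, 159.574, 146.303, 7.540.
For Pyrenia: 8.873, 110.068, 180.567, 5.216.
Combined standard total = 191100; weights = 0.2522, 0.2365, 0.2261, 0.2852.
Querova: 0.2522×7.737 + 0.2365×159.574 + 0.2261×146.303 + 0.2852×7.540 = 74.9182 per 1000.
Pyrenia: 0.2522×8.873 + 0.2365×110.068 + 0.2261×180.567 + 0.2852×5.216 = 70.5783 per 1000.
The crude rates (70.27 vs 82.38) would put Pyrenia higher, but that reflects its age composition; once standardized to a common age structure, Querova has the higher underlying rate.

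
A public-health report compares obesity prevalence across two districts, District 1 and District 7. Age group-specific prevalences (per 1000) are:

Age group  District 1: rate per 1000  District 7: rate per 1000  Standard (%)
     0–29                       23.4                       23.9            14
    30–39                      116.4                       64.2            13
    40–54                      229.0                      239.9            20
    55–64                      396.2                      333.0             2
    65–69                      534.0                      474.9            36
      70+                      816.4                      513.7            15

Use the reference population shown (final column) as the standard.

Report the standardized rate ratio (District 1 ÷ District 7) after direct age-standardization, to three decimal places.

1.231

Standard weights: 0.14, 0.13, 0.20, 0.02, 0.36, 0.15.
District 1: 0.1400×23.4 + 0.1300×116.4 + 0.2000×229.0 + 0.0200×396.2 + 0.3600×534.0 + 0.1500×816.4 = 386.8320 per 1000.
District 7: 0.1400×23.9 + 0.1300×64.2 + 0.2000×239.9 + 0.0200×333.0 + 0.3600×474.9 + 0.1500×513.7 = 314.3510 per 1000.
Ratio = 386.8320 ÷ 314.3510 = 1.23057.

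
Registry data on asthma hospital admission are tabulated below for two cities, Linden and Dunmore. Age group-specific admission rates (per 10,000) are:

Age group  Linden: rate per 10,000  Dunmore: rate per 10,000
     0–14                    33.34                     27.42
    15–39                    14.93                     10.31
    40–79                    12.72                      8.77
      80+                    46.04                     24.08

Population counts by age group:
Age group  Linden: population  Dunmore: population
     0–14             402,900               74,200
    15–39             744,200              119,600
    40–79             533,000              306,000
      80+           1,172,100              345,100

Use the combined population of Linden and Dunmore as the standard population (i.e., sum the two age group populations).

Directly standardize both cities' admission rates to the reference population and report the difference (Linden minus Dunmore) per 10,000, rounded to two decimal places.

11.75

Combined standard total = 3,697,100; weights = 0.1290, 0.2336, 0.2269, 0.4104.
Linden: 0.1290×33.34 + 0.2336×14.93 + 0.2269×12.72 + 0.4104×46.04 = 29.5710 per 10,000.
Dunmore: 0.1290×27.42 + 0.2336×10.31 + 0.2269×8.77 + 0.4104×24.08 = 17.8194 per 10,000.
Difference = 29.5710 − 17.8194 = 11.7516.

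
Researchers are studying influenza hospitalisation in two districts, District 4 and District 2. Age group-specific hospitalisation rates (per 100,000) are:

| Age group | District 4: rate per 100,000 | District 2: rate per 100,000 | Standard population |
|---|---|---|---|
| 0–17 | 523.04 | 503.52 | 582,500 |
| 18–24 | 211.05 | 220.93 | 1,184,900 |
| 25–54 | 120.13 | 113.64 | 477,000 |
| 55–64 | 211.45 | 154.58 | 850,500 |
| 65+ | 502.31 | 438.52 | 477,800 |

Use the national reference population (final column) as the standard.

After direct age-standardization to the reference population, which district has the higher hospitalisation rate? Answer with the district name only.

Standard total = 3,572,700; weights = 0.1630, 0.3317, 0.1335, 0.2381, 0.1337.
District 4: 0.1630×523.04 + 0.3317×211.05 + 0.1335×120.13 + 0.2381×211.45 + 0.1337×502.31 = 288.8258 per 100,000.
District 2: 0.1630×503.52 + 0.3317×220.93 + 0.1335×113.64 + 0.2381×154.58 + 0.1337×438.52 = 265.9842 per 100,000.

District 4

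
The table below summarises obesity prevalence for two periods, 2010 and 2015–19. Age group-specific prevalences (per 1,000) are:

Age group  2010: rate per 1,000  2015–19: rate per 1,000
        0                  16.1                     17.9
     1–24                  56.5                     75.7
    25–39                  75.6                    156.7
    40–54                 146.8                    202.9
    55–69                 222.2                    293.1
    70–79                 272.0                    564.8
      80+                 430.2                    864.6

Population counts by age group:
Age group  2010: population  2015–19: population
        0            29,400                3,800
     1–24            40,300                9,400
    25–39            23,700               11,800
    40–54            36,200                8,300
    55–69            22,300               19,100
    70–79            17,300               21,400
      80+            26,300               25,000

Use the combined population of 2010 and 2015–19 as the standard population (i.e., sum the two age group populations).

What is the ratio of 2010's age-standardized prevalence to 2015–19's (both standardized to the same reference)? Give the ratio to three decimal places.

Combined standard total = 294,300; weights = 0.1128, 0.1689, 0.1206, 0.1512, 0.1407, 0.1315, 0.1743.
2010: 0.1128×16.1 + 0.1689×56.5 + 0.1206×75.6 + 0.1512×146.8 + 0.1407×222.2 + 0.1315×272.0 + 0.1743×430.2 = 184.6881 per 1,000.
2015–19: 0.1128×17.9 + 0.1689×75.7 + 0.1206×156.7 + 0.1512×202.9 + 0.1407×293.1 + 0.1315×564.8 + 0.1743×864.6 = 330.5965 per 1,000.
Ratio = 184.6881 ÷ 330.5965 = 0.55865.

0.559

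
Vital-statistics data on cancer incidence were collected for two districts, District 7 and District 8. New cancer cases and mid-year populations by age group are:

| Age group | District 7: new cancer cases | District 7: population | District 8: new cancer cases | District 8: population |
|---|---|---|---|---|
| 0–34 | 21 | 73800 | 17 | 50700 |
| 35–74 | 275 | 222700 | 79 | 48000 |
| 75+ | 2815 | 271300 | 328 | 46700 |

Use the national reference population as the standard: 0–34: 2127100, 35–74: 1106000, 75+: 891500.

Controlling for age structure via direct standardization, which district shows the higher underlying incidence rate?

Age-specific rates per 100000 for District 7: 28.46, 123.48, 1037.60.
For District 8: 33.53, 164.58, 702.36.
Standard total = 4124600; weights = 0.5157, 0.2681, 0.2161.
District 7: 0.5157×28.46 + 0.2681×123.48 + 0.2161×1037.60 = 272.0551 per 100000.
District 8: 0.5157×33.53 + 0.2681×164.58 + 0.2161×702.36 = 213.2333 per 100000.

District 7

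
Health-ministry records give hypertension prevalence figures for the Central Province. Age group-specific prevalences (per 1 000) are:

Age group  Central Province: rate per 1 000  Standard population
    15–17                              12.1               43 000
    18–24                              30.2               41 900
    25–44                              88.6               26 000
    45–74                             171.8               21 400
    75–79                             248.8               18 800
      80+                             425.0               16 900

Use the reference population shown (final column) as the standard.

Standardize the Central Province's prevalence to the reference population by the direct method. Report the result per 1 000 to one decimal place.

Standard total = 168 000; weights = 0.2560, 0.2494, 0.1548, 0.1274, 0.1119, 0.1006.
Standardized rate: 0.2560×12.1 + 0.2494×30.2 + 0.1548×88.6 + 0.1274×171.8 + 0.1119×248.8 + 0.1006×425.0 = 116.8199 per 1 000.

116.8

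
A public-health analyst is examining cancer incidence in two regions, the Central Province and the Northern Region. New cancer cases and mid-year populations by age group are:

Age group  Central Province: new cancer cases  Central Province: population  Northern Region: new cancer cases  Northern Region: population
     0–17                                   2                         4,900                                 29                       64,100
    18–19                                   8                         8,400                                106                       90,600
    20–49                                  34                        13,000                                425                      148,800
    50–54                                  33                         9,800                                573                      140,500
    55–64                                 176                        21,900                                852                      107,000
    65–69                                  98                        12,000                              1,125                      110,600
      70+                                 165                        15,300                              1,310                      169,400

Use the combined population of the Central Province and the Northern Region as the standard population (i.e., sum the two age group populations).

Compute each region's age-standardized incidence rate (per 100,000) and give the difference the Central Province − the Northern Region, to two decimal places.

Age-specific rates per 100,000 for the Central Province: 40.82, 95.24, 261.54, 336.73, 803.65, 816.67, 1078.43.
For the Northern Region: 45.24, 117.00, 285.62, 407.83, 796.26, 1017.18, 773.32.
Combined standard total = 916,300; weights = 0.0753, 0.1080, 0.1766, 0.1640, 0.1407, 0.1338, 0.2016.
The Central Province: 0.0753×40.82 + 0.1080×95.24 + 0.1766×261.54 + 0.1640×336.73 + 0.1407×803.65 + 0.1338×816.67 + 0.2016×1078.43 = 554.4838 per 100,000.
The Northern Region: 0.0753×45.24 + 0.1080×117.00 + 0.1766×285.62 + 0.1640×407.83 + 0.1407×796.26 + 0.1338×1017.18 + 0.2016×773.32 = 537.3680 per 100,000.
Difference = 554.4838 − 537.3680 = 17.1158.

17.12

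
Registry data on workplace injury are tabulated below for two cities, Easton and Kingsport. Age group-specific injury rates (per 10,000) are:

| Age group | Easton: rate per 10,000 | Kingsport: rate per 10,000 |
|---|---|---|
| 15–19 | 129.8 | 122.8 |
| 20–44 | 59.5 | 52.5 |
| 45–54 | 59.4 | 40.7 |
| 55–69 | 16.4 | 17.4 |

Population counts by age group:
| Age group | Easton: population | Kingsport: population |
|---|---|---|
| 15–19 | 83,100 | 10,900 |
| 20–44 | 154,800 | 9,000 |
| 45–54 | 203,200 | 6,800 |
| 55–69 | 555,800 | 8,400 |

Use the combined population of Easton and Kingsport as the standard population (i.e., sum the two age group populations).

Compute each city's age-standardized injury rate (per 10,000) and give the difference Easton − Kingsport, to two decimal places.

Combined standard total = 1,032,000; weights = 0.0911, 0.1587, 0.2035, 0.5467.
Easton: 0.0911×129.8 + 0.1587×59.5 + 0.2035×59.4 + 0.5467×16.4 = 42.3199 per 10,000.
Kingsport: 0.0911×122.8 + 0.1587×52.5 + 0.2035×40.7 + 0.5467×17.4 = 37.3128 per 10,000.
Difference = 42.3199 − 37.3128 = 5.0072.

5.01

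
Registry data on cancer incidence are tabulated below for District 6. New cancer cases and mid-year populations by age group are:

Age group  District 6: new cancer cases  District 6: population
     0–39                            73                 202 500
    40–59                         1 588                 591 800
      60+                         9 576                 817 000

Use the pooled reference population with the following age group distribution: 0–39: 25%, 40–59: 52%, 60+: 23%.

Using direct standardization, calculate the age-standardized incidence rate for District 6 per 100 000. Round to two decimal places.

418.13

Age-specific rates per 100 000 for District 6: 36.05, 268.33, 1172.09.
Standard weights: 0.25, 0.52, 0.23.
Standardized rate: 0.2500×36.05 + 0.5200×268.33 + 0.2300×1172.09 = 418.1274 per 100 000.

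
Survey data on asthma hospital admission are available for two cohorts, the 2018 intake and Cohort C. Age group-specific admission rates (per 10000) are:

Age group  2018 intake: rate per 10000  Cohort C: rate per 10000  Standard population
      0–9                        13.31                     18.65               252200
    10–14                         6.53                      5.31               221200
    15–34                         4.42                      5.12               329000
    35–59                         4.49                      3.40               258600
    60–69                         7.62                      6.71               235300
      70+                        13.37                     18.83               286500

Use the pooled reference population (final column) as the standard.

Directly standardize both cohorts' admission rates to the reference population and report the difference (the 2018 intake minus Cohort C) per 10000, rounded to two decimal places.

Standard total = 1582800; weights = 0.1593, 0.1398, 0.2079, 0.1634, 0.1487, 0.1810.
The 2018 intake: 0.1593×13.31 + 0.1398×6.53 + 0.2079×4.42 + 0.1634×4.49 + 0.1487×7.62 + 0.1810×13.37 = 8.2386 per 10000.
Cohort C: 0.1593×18.65 + 0.1398×5.31 + 0.2079×5.12 + 0.1634×3.40 + 0.1487×6.71 + 0.1810×18.83 = 9.7394 per 10000.
Difference = 8.2386 − 9.7394 = -1.5008.

-1.50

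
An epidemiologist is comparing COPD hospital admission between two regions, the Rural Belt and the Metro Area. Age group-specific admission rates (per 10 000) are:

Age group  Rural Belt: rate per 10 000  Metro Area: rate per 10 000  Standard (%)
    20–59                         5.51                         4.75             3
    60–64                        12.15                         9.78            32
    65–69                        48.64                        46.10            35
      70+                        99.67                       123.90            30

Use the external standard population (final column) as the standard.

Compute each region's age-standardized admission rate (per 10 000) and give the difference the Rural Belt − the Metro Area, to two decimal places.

Standard weights: 0.03, 0.32, 0.35, 0.30.
The Rural Belt: 0.0300×5.51 + 0.3200×12.15 + 0.3500×48.64 + 0.3000×99.67 = 50.9783 per 10 000.
The Metro Area: 0.0300×4.75 + 0.3200×9.78 + 0.3500×46.10 + 0.3000×123.90 = 56.5771 per 10 000.
Difference = 50.9783 − 56.5771 = -5.5988.

-5.60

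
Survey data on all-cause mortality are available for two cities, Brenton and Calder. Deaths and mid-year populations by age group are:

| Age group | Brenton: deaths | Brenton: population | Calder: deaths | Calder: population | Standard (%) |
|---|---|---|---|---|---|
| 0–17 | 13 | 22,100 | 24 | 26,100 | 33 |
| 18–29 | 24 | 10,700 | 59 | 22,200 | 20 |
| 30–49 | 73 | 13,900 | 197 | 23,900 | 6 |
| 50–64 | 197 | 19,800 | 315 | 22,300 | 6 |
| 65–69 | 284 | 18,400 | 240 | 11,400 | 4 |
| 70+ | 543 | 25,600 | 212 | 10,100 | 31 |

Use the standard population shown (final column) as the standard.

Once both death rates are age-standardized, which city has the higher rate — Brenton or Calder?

Age-specific rates per 1,000 for Brenton: 0.588, 2.243, 5.252, 9.949, 15.435, 21.211.
For Calder: 0.920, 2.658, 8.243, 14.126, 21.053, 20.990.
Standard weights: 0.33, 0.20, 0.06, 0.06, 0.04, 0.31.
Brenton: 0.3300×0.588 + 0.2000×2.243 + 0.0600×5.252 + 0.0600×9.949 + 0.0400×15.435 + 0.3100×21.211 = 8.7476 per 1,000.
Calder: 0.3300×0.920 + 0.2000×2.658 + 0.0600×8.243 + 0.0600×14.126 + 0.0400×21.053 + 0.3100×20.990 = 9.5261 per 1,000.
The crude rates (10.26 vs 9.03) would put Brenton higher, but that reflects its age composition; once standardized to a common age structure, Calder has the higher underlying rate.

Calder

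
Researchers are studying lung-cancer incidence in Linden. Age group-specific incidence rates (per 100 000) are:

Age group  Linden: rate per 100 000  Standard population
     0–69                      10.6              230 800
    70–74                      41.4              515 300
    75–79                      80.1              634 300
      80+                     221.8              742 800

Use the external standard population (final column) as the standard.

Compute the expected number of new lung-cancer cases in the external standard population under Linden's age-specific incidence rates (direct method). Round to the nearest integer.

2393

Expected new lung-cancer cases = Σ (standard pop × age-specific rate ÷ 100 000)
= 230 800×10.6/100 000 + 515 300×41.4/100 000 + 634 300×80.1/100 000 + 742 800×221.8/100 000
= 24.46 + 213.33 + 508.07 + 1647.53 = 2393.40.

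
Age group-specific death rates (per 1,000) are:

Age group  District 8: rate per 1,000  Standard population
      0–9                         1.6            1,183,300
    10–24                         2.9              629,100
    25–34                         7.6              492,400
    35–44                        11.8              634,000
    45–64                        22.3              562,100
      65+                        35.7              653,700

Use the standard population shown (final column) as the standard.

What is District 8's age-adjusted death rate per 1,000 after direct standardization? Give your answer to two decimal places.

Standard total = 4,154,600; weights = 0.2848, 0.1514, 0.1185, 0.1526, 0.1353, 0.1573.
Standardized rate: 0.2848×1.6 + 0.1514×2.9 + 0.1185×7.6 + 0.1526×11.8 + 0.1353×22.3 + 0.1573×35.7 = 12.2305 per 1,000.

12.23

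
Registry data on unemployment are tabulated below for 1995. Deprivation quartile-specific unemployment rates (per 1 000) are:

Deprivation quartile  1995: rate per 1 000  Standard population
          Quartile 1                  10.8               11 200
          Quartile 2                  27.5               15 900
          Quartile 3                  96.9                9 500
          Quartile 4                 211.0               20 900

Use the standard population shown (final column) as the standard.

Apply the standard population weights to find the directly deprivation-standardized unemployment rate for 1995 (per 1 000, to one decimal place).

Standard total = 57 500; weights = 0.1948, 0.2765, 0.1652, 0.3635.
Standardized rate: 0.1948×10.8 + 0.2765×27.5 + 0.1652×96.9 + 0.3635×211.0 = 102.4115 per 1 000.

102.4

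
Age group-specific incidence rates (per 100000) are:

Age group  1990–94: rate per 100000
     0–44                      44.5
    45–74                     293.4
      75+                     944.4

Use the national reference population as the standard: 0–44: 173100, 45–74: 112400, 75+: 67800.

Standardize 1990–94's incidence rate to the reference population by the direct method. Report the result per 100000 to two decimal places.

296.38

Standard total = 353300; weights = 0.4900, 0.3181, 0.1919.
Standardized rate: 0.4900×44.5 + 0.3181×293.4 + 0.1919×944.4 = 296.3811 per 100000.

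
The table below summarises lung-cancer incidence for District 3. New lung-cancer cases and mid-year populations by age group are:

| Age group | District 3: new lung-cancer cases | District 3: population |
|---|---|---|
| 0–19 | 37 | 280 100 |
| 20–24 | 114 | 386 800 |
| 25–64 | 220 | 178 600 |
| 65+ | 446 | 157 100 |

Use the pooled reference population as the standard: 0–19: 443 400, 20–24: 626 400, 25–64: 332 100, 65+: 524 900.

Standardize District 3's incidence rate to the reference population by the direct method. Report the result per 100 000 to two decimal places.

Age-specific rates per 100 000 for District 3: 13.21, 29.47, 123.18, 283.90.
Standard total = 1 926 800; weights = 0.2301, 0.3251, 0.1724, 0.2724.
Standardized rate: 0.2301×13.21 + 0.3251×29.47 + 0.1724×123.18 + 0.2724×283.90 = 111.1915 per 100 000.

111.19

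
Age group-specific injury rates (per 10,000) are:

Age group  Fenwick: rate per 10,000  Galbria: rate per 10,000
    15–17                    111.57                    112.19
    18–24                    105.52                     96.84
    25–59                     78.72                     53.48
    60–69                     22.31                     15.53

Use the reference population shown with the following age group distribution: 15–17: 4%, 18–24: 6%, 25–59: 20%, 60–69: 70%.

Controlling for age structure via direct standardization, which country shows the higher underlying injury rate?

Standard weights: 0.04, 0.06, 0.20, 0.70.
Fenwick: 0.0400×111.57 + 0.0600×105.52 + 0.2000×78.72 + 0.7000×22.31 = 42.1550 per 10,000.
Galbria: 0.0400×112.19 + 0.0600×96.84 + 0.2000×53.48 + 0.7000×15.53 = 31.8650 per 10,000.

Fenwick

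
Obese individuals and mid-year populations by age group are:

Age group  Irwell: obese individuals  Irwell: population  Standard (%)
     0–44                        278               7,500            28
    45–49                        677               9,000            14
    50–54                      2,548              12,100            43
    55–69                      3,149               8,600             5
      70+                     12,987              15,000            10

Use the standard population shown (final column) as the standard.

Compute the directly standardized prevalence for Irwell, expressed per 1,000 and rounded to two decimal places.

216.35

Age-specific rates per 1,000 for Irwell: 37.067, 75.222, 210.579, 366.163, 865.800.
Standard weights: 0.28, 0.14, 0.43, 0.05, 0.10.
Standardized rate: 0.2800×37.067 + 0.1400×75.222 + 0.4300×210.579 + 0.0500×366.163 + 0.1000×865.800 = 216.3467 per 1,000.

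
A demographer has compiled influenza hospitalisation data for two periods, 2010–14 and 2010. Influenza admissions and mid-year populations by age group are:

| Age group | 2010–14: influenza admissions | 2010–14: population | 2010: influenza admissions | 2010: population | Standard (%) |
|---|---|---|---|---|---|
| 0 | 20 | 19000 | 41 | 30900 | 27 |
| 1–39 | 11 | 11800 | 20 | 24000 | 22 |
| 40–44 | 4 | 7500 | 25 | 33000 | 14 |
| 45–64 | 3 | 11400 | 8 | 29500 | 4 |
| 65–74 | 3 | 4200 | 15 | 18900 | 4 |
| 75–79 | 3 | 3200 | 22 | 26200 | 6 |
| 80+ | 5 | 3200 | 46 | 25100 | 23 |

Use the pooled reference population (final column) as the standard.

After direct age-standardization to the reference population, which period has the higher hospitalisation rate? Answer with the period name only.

Age-specific rates per 100000 for 2010–14: 105.26, 93.22, 53.33, 26.32, 71.43, 93.75, 156.25.
For 2010: 132.69, 83.33, 75.76, 27.12, 79.37, 83.97, 183.27.
Standard weights: 0.27, 0.22, 0.14, 0.04, 0.04, 0.06, 0.23.
2010–14: 0.2700×105.26 + 0.2200×93.22 + 0.1400×53.33 + 0.0400×26.32 + 0.0400×71.43 + 0.0600×93.75 + 0.2300×156.25 = 101.8685 per 100000.
2010: 0.2700×132.69 + 0.2200×83.33 + 0.1400×75.76 + 0.0400×27.12 + 0.0400×79.37 + 0.0600×83.97 + 0.2300×183.27 = 116.2135 per 100000.

2010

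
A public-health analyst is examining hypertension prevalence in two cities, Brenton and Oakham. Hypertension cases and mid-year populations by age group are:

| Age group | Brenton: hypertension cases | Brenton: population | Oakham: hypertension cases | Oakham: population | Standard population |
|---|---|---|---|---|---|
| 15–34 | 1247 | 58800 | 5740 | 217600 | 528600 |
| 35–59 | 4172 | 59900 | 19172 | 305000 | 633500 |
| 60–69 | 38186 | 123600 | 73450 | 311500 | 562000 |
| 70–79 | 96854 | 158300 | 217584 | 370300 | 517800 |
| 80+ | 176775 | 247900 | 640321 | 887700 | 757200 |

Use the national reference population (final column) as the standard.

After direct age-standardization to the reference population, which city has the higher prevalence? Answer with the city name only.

Brenton

Age-specific rates per 1000 for Brenton: 21.207, 69.649, 308.948, 611.838, 713.090.
For Oakham: 26.379, 62.859, 235.795, 587.588, 721.326.
Standard total = 2999100; weights = 0.1763, 0.2112, 0.1874, 0.1727, 0.2525.
Brenton: 0.1763×21.207 + 0.2112×69.649 + 0.1874×308.948 + 0.1727×611.838 + 0.2525×713.090 = 362.0165 per 1000.
Oakham: 0.1763×26.379 + 0.2112×62.859 + 0.1874×235.795 + 0.1727×587.588 + 0.2525×721.326 = 345.6780 per 1000.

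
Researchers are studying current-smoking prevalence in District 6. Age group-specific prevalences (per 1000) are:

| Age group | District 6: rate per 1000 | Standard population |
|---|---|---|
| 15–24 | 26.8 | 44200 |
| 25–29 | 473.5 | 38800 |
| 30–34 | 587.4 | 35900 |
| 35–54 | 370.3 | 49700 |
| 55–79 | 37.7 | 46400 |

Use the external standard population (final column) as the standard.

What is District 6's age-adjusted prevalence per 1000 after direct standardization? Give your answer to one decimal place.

Standard total = 215000; weights = 0.2056, 0.1805, 0.1670, 0.2312, 0.2158.
Standardized rate: 0.2056×26.8 + 0.1805×473.5 + 0.1670×587.4 + 0.2312×370.3 + 0.2158×37.7 = 282.7777 per 1000.

282.8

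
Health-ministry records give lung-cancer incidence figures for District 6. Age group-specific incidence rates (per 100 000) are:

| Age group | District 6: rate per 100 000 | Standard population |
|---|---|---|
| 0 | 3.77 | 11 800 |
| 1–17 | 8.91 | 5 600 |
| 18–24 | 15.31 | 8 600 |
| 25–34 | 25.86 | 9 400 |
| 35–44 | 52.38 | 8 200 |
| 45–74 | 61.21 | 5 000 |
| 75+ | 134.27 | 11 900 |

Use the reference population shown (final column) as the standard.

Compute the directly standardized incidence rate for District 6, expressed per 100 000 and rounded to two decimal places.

46.32

Standard total = 60 500; weights = 0.1950, 0.0926, 0.1421, 0.1554, 0.1355, 0.0826, 0.1967.
Standardized rate: 0.1950×3.77 + 0.0926×8.91 + 0.1421×15.31 + 0.1554×25.86 + 0.1355×52.38 + 0.0826×61.21 + 0.1967×134.27 = 46.3225 per 100 000.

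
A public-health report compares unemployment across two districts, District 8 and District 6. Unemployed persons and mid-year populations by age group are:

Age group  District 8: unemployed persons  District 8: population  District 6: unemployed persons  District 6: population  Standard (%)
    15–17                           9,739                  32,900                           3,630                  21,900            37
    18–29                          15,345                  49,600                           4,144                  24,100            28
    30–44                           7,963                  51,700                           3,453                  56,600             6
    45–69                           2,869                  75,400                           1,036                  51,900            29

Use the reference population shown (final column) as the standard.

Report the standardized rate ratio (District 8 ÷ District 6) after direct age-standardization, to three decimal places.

1.820

Age-specific rates per 1,000 for District 8: 296.018, 309.375, 154.023, 38.050.
For District 6: 165.753, 171.950, 61.007, 19.961.
Standard weights: 0.37, 0.28, 0.06, 0.29.
District 8: 0.3700×296.018 + 0.2800×309.375 + 0.0600×154.023 + 0.2900×38.050 = 216.4278 per 1,000.
District 6: 0.3700×165.753 + 0.2800×171.950 + 0.0600×61.007 + 0.2900×19.961 = 118.9241 per 1,000.
Ratio = 216.4278 ÷ 118.9241 = 1.81988.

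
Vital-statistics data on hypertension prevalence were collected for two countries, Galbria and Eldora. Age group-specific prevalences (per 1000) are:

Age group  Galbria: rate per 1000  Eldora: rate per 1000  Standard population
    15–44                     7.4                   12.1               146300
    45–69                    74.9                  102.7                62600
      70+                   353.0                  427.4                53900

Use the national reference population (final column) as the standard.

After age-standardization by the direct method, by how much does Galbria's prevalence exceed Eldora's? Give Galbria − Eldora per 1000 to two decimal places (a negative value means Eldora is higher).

-24.50

Standard total = 262800; weights = 0.5567, 0.2382, 0.2051.
Galbria: 0.5567×7.4 + 0.2382×74.9 + 0.2051×353.0 = 94.3610 per 1000.
Eldora: 0.5567×12.1 + 0.2382×102.7 + 0.2051×427.4 = 118.8589 per 1000.
Difference = 94.3610 − 118.8589 = -24.4979.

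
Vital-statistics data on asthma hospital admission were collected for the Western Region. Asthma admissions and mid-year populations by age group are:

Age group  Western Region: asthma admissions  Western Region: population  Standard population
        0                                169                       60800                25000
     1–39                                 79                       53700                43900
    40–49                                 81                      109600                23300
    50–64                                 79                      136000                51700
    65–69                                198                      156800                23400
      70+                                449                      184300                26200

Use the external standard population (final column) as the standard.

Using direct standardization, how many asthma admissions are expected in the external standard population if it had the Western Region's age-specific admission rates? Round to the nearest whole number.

275

Age-specific rates per 10000 for the Western Region: 27.80, 14.71, 7.39, 5.81, 12.63, 24.36.
Expected asthma admissions = Σ (standard pop × age-specific rate ÷ 10000)
= 25000×27.80/10000 + 43900×14.71/10000 + 23300×7.39/10000 + 51700×5.81/10000 + 23400×12.63/10000 + 26200×24.36/10000
= 69.49 + 64.58 + 17.22 + 30.03 + 29.55 + 63.83 = 274.70.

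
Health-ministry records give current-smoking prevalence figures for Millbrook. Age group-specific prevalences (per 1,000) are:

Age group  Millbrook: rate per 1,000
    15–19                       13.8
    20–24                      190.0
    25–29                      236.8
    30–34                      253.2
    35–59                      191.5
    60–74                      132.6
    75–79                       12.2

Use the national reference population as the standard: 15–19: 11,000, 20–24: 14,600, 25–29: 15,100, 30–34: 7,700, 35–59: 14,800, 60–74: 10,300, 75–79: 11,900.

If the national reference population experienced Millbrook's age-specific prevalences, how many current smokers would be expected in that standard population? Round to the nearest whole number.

12796

Expected current smokers = Σ (standard pop × age-specific rate ÷ 1,000)
= 11,000×13.8/1,000 + 14,600×190.0/1,000 + 15,100×236.8/1,000 + 7,700×253.2/1,000 + 14,800×191.5/1,000 + 10,300×132.6/1,000 + 11,900×12.2/1,000
= 151.80 + 2774.00 + 3575.68 + 1949.64 + 2834.20 + 1365.78 + 145.18 = 12796.28.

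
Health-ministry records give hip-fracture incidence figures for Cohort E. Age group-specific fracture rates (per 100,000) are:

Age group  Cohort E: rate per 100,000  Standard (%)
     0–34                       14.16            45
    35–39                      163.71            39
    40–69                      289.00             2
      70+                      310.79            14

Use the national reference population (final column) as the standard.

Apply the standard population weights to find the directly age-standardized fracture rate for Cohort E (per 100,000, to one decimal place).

119.5

Standard weights: 0.45, 0.39, 0.02, 0.14.
Standardized rate: 0.4500×14.16 + 0.3900×163.71 + 0.0200×289.00 + 0.1400×310.79 = 119.5095 per 100,000.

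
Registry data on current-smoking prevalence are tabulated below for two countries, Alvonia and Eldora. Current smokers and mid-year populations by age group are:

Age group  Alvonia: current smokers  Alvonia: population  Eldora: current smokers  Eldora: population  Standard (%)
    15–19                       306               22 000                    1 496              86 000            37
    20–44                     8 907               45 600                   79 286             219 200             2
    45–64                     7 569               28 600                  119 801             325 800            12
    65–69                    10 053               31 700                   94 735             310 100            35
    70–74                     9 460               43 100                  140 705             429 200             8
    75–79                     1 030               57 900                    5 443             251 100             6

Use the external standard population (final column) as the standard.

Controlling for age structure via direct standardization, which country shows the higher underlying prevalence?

Eldora

Age-specific rates per 1 000 for Alvonia: 13.909, 195.329, 264.650, 317.129, 219.490, 17.789.
For Eldora: 17.395, 361.706, 367.713, 305.498, 327.831, 21.677.
Standard weights: 0.37, 0.02, 0.12, 0.35, 0.08, 0.06.
Alvonia: 0.3700×13.909 + 0.0200×195.329 + 0.1200×264.650 + 0.3500×317.129 + 0.0800×219.490 + 0.0600×17.789 = 170.4328 per 1 000.
Eldora: 0.3700×17.395 + 0.0200×361.706 + 0.1200×367.713 + 0.3500×305.498 + 0.0800×327.831 + 0.0600×21.677 = 192.2474 per 1 000.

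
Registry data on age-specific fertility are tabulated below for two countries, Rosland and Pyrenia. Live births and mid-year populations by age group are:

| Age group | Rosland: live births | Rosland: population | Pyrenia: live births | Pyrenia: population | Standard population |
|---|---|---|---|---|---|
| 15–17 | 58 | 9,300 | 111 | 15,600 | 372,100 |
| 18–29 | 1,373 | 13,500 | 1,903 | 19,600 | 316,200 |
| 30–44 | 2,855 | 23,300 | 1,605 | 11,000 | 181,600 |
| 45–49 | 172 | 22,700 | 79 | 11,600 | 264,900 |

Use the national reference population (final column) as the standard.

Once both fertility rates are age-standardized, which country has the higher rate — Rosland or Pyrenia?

Pyrenia

Age-specific rates per 1,000 for Rosland: 6.237, 101.704, 122.532, 7.577.
For Pyrenia: 7.115, 97.092, 145.909, 6.810.
Standard total = 1,134,800; weights = 0.3279, 0.2786, 0.1600, 0.2334.
Rosland: 0.3279×6.237 + 0.2786×101.704 + 0.1600×122.532 + 0.2334×7.577 = 51.7610 per 1,000.
Pyrenia: 0.3279×7.115 + 0.2786×97.092 + 0.1600×145.909 + 0.2334×6.810 = 54.3261 per 1,000.
The crude rates (64.80 vs 63.98) would put Rosland higher, but that reflects its age composition; once standardized to a common age structure, Pyrenia has the higher underlying rate.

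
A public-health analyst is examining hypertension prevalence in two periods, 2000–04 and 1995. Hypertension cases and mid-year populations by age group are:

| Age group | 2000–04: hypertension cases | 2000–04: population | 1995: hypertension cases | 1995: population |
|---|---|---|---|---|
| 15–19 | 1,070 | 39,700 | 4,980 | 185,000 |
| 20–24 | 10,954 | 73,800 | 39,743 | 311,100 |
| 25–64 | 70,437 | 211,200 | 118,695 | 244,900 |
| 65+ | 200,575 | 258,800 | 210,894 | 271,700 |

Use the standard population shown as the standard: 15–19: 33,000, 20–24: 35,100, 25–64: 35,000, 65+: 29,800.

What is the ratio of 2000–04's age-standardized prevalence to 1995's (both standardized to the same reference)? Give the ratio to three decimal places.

0.899

Age-specific rates per 1,000 for 2000–04: 26.952, 148.428, 333.509, 775.019.
For 1995: 26.919, 127.750, 484.667, 776.202.
Standard total = 132,900; weights = 0.2483, 0.2641, 0.2634, 0.2242.
2000–04: 0.2483×26.952 + 0.2641×148.428 + 0.2634×333.509 + 0.2242×775.019 = 307.5066 per 1,000.
1995: 0.2483×26.919 + 0.2641×127.750 + 0.2634×484.667 + 0.2242×776.202 = 342.1107 per 1,000.
Ratio = 307.5066 ÷ 342.1107 = 0.89885.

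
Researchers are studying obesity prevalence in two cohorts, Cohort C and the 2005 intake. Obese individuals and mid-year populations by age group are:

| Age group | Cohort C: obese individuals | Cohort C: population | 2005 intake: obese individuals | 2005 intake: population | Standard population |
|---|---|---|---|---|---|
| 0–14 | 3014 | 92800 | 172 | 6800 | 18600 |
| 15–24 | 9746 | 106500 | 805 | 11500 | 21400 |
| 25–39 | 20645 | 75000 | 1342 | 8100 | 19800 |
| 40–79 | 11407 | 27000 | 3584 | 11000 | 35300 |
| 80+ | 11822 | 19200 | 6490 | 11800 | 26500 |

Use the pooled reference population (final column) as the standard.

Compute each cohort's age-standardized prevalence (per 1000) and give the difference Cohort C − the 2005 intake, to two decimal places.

Age-specific rates per 1000 for Cohort C: 32.478, 91.512, 275.267, 422.481, 615.729.
For the 2005 intake: 25.294, 70.000, 165.679, 325.818, 550.000.
Standard total = 121600; weights = 0.1530, 0.1760, 0.1628, 0.2903, 0.2179.
Cohort C: 0.1530×32.478 + 0.1760×91.512 + 0.1628×275.267 + 0.2903×422.481 + 0.2179×615.729 = 322.7233 per 1000.
The 2005 intake: 0.1530×25.294 + 0.1760×70.000 + 0.1628×165.679 + 0.2903×325.818 + 0.2179×550.000 = 257.6093 per 1000.
Difference = 322.7233 − 257.6093 = 65.1139.

65.11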